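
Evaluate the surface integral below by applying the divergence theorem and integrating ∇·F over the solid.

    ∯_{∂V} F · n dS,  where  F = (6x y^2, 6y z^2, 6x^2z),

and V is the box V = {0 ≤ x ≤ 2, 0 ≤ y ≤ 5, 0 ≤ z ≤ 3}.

By the divergence theorem,

    ∯_{∂V} F · n dS = ∭_V (∇ · F) dV.

Compute the divergence:
    ∇ · F = ∂F_x/∂x + ∂F_y/∂y + ∂F_z/∂z = 6y^2 + 6z^2 + 6x^2 = 6x^2 + 6y^2 + 6z^2.

V is a rectangular box, so dV = dx dy dz with 0 ≤ x ≤ 2, 0 ≤ y ≤ 5, 0 ≤ z ≤ 3.

Integrate (6x^2 + 6y^2 + 6z^2) over V as an iterated integral:

    ∭_V (∇·F) dV = ∫_0^{2} ∫_0^{5} ∫_0^{3} (6x^2 + 6y^2 + 6z^2) dz dy dx.

Inner (z from 0 to 3): 18x^2 + 18y^2 + 54.
Middle (y from 0 to 5): 90x^2 + 1020.
Outer (x from 0 to 2): 2280.

Therefore ∯_{∂V} F · n dS = 2280.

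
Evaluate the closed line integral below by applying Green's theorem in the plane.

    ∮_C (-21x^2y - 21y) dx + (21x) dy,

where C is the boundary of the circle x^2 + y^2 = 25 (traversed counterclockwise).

Green's theorem converts the closed line integral into a double integral over the enclosed region D:

    ∮_C P dx + Q dy = ∬_D (∂Q/∂x - ∂P/∂y) dA.

Here P = -21x^2y - 21y, Q = 21x, so

    ∂Q/∂x = 21,    ∂P/∂y = -21x^2 - 21,
    ∂Q/∂x - ∂P/∂y = 21x^2 + 42.

D is the region x^2 + y^2 ≤ 25. Evaluating the double integral:

In polar coordinates (x = r cos θ, y = r sin θ, dA = r dr dθ) the integrand becomes 21r^2cos(θ)^2 + 42, so

    ∬_D (21x^2 + 42) dA = ∫_0^{2π} ∫_0^{5} (21r^2cos(θ)^2 + 42) · r dr dθ.

Inner (r from 0 to 5): 13125cos(θ)^2/4 + 525.
Outer (θ from 0 to 2π): 17325π/4.

Therefore ∮_C P dx + Q dy = 17325π/4.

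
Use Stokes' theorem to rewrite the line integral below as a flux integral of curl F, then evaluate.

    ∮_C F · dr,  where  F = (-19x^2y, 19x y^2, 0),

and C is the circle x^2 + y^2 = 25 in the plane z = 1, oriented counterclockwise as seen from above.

Let S be the flat disk x^2 + y^2 ≤ 25 in the plane z = 1, with upward unit normal n̂ = ẑ. By Stokes' theorem,

    ∮_C F · dr = ∬_S (∇ × F) · n̂ dS = ∬_D (curl F)_z dA,

where D is the disk x^2 + y^2 ≤ 25.

Compute the curl of F = (-19x^2y, 19x y^2, 0):
    (∇ × F)_x = ∂F_z/∂y - ∂F_y/∂z = 0,
    (∇ × F)_y = ∂F_x/∂z - ∂F_z/∂x = 0,
    (∇ × F)_z = ∂F_y/∂x - ∂F_x/∂y = 19x^2 + 19y^2.

On z = 1, (curl F)_z = 19x^2 + 19y^2.

Convert to polar (x = r cos θ, y = r sin θ, dA = r dr dθ); the integrand becomes 19r^2, so

    ∬_D (curl F)_z dA = ∫_0^{2π} ∫_0^{5} (19r^2) · r dr dθ.

Inner (r from 0 to 5): 11875/4.
Outer (θ from 0 to 2π): 11875π/2.

Therefore ∮_C F · dr = 11875π/2.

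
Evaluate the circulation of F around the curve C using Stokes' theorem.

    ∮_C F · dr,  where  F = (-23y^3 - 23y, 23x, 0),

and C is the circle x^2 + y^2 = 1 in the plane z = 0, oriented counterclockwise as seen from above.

Let S be the flat disk x^2 + y^2 ≤ 1 in the plane z = 0, with upward unit normal n̂ = ẑ. By Stokes' theorem,

    ∮_C F · dr = ∬_S (∇ × F) · n̂ dS = ∬_D (curl F)_z dA,

where D is the disk x^2 + y^2 ≤ 1.

Compute the curl of F = (-23y^3 - 23y, 23x, 0):
    (∇ × F)_x = ∂F_z/∂y - ∂F_y/∂z = 0,
    (∇ × F)_y = ∂F_x/∂z - ∂F_z/∂x = 0,
    (∇ × F)_z = ∂F_y/∂x - ∂F_x/∂y = 69y^2 + 46.

On z = 0, (curl F)_z = 69y^2 + 46.

Convert to polar (x = r cos θ, y = r sin θ, dA = r dr dθ); the integrand becomes 69r^2sin(θ)^2 + 46, so

    ∬_D (curl F)_z dA = ∫_0^{2π} ∫_0^{1} (69r^2sin(θ)^2 + 46) · r dr dθ.

Inner (r from 0 to 1): 69sin(θ)^2/4 + 23.
Outer (θ from 0 to 2π): 253π/4.

Therefore ∮_C F · dr = 253π/4.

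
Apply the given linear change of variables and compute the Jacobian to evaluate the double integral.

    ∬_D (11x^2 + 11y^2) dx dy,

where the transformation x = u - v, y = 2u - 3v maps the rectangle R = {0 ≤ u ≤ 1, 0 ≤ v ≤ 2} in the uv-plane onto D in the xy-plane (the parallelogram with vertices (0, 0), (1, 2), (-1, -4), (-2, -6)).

Compute the Jacobian determinant of (x, y) with respect to (u, v):

    ∂(x,y)/∂(u,v) = | 1  -1 | = (1)(-3) - (-1)(2) = -1.
                   | 2  -3 |

Its absolute value is |J| = 1 (the area scaling factor).

Substituting x = u - v, y = 2u - 3v into the integrand,

    11x^2 + 11y^2 → 55u^2 - 154u v + 110v^2,

so the integral becomes

    ∬_R (55u^2 - 154u v + 110v^2) · |J| du dv = ∫_0^1 ∫_0^2 (55u^2 - 154u v + 110v^2) dv du.

Inner (v): 110u^2 - 308u + 880/3.
Outer (u): 176.

Therefore ∬_D (11x^2 + 11y^2) dx dy = 176.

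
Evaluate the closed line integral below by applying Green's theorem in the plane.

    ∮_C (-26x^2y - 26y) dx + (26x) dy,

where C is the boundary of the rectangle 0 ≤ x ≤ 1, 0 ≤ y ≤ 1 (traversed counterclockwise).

Green's theorem converts the closed line integral into a double integral over the enclosed region D:

    ∮_C P dx + Q dy = ∬_D (∂Q/∂x - ∂P/∂y) dA.

Here P = -26x^2y - 26y, Q = 26x, so

    ∂Q/∂x = 26,    ∂P/∂y = -26x^2 - 26,
    ∂Q/∂x - ∂P/∂y = 26x^2 + 52.

D is the region 0 ≤ x ≤ 1, 0 ≤ y ≤ 1. Evaluating the double integral:

    ∬_D (26x^2 + 52) dA = ∫_0^{1} ∫_0^{1} (26x^2 + 52) dy dx.

Inner (y from 0 to 1): 26x^2 + 52.
Outer (x from 0 to 1): 182/3.

Therefore ∮_C P dx + Q dy = 182/3.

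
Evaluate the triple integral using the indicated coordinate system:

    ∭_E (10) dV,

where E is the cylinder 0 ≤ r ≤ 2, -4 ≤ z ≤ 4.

In cylindrical coordinates, x = r cos(θ), y = r sin(θ), z = z, and dV = r dr dθ dz.

The integrand becomes 10, so

    ∭_E (10) dV = ∫_{0}^{2π} ∫_{0}^{2} ∫_{-4}^{4} (10) · r dz dr dθ.

Inner (z): 80r.
Middle (r from 0 to 2): 160.
Outer (θ): 320π.

Therefore the triple integral equals 320π.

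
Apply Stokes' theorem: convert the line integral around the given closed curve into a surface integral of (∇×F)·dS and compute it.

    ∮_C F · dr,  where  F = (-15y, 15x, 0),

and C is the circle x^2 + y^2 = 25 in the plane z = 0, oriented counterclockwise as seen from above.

Let S be the flat disk x^2 + y^2 ≤ 25 in the plane z = 0, with upward unit normal n̂ = ẑ. By Stokes' theorem,

    ∮_C F · dr = ∬_S (∇ × F) · n̂ dS = ∬_D (curl F)_z dA,

where D is the disk x^2 + y^2 ≤ 25.

Compute the curl of F = (-15y, 15x, 0):
    (∇ × F)_x = ∂F_z/∂y - ∂F_y/∂z = 0,
    (∇ × F)_y = ∂F_x/∂z - ∂F_z/∂x = 0,
    (∇ × F)_z = ∂F_y/∂x - ∂F_x/∂y = 30.

On z = 0, (curl F)_z = 30.

Convert to polar (x = r cos θ, y = r sin θ, dA = r dr dθ); the integrand becomes 30, so

    ∬_D (curl F)_z dA = ∫_0^{2π} ∫_0^{5} (30) · r dr dθ.

Inner (r from 0 to 5): 375.
Outer (θ from 0 to 2π): 750π.

Therefore ∮_C F · dr = 750π.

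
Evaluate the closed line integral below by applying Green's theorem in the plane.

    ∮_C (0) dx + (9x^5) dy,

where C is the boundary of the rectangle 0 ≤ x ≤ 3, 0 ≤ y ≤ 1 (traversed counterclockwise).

Green's theorem converts the closed line integral into a double integral over the enclosed region D:

    ∮_C P dx + Q dy = ∬_D (∂Q/∂x - ∂P/∂y) dA.

Here P = 0, Q = 9x^5, so

    ∂Q/∂x = 45x^4,    ∂P/∂y = 0,
    ∂Q/∂x - ∂P/∂y = 45x^4.

D is the region 0 ≤ x ≤ 3, 0 ≤ y ≤ 1. Evaluating the double integral:

    ∬_D (45x^4) dA = ∫_0^{3} ∫_0^{1} (45x^4) dy dx.

Inner (y from 0 to 1): 45x^4.
Outer (x from 0 to 3): 2187.

Therefore ∮_C P dx + Q dy = 2187.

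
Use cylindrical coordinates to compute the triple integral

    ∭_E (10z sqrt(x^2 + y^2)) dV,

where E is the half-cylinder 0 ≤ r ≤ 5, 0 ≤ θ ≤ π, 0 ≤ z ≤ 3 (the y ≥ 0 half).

In cylindrical coordinates, x = r cos(θ), y = r sin(θ), z = z, and dV = r dr dθ dz.

The integrand becomes 10r z, so

    ∭_E (10z sqrt(x^2 + y^2)) dV = ∫_{0}^{π} ∫_{0}^{5} ∫_{0}^{3} (10r z) · r dz dr dθ.

Inner (z): 45r^2.
Middle (r from 0 to 5): 1875.
Outer (θ): 1875π.

Therefore the triple integral equals 1875π.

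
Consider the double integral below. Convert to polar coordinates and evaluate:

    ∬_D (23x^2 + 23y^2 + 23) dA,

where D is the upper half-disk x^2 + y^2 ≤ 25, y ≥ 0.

The region D is 0 ≤ r ≤ 5, 0 ≤ θ ≤ π in polar coordinates, where x = r cos(θ), y = r sin(θ), and dA = r dr dθ.

Under the substitution, the integrand becomes 23r^2 + 23, so

    ∬_D (23x^2 + 23y^2 + 23) dA = ∫_{0}^{π} ∫_{0}^{5} (23r^2 + 23) · r dr dθ.

Inner integral (in r): ∫_{0}^{5} (23r^2 + 23) · r dr = 15525/4.

Outer integral (in θ): ∫_{0}^{π} (15525/4) dθ = 15525π/4.

Therefore ∬_D (23x^2 + 23y^2 + 23) dA = 15525π/4.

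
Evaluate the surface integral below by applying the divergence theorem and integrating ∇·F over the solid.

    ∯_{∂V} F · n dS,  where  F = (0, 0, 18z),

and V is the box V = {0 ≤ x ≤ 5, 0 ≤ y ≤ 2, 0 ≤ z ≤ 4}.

By the divergence theorem,

    ∯_{∂V} F · n dS = ∭_V (∇ · F) dV.

Compute the divergence:
    ∇ · F = ∂F_x/∂x + ∂F_y/∂y + ∂F_z/∂z = 0 + 0 + 18 = 18.

V is a rectangular box, so dV = dx dy dz with 0 ≤ x ≤ 5, 0 ≤ y ≤ 2, 0 ≤ z ≤ 4.

Integrate (18) over V as an iterated integral:

    ∭_V (∇·F) dV = ∫_0^{5} ∫_0^{2} ∫_0^{4} (18) dz dy dx.

Inner (z from 0 to 4): 72.
Middle (y from 0 to 2): 144.
Outer (x from 0 to 5): 720.

Therefore ∯_{∂V} F · n dS = 720.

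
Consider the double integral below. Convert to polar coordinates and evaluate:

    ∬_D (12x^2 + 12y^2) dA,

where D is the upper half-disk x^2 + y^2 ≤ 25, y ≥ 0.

The region D is 0 ≤ r ≤ 5, 0 ≤ θ ≤ π in polar coordinates, where x = r cos(θ), y = r sin(θ), and dA = r dr dθ.

Under the substitution, the integrand becomes 12r^2, so

    ∬_D (12x^2 + 12y^2) dA = ∫_{0}^{π} ∫_{0}^{5} (12r^2) · r dr dθ.

Inner integral (in r): ∫_{0}^{5} (12r^2) · r dr = 1875.

Outer integral (in θ): ∫_{0}^{π} (1875) dθ = 1875π.

Therefore ∬_D (12x^2 + 12y^2) dA = 1875π.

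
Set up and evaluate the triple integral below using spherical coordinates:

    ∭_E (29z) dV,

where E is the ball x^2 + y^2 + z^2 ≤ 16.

In spherical coordinates, x = ρ sin(φ) cos(θ), y = ρ sin(φ) sin(θ), z = ρ cos(φ), and dV = ρ^2 sin(φ) dρ dφ dθ.

The integrand becomes 29ρ cos(φ), so

    ∭_E (29z) dV = ∫_{0}^{2π} ∫_{0}^{π} ∫_{0}^{4} (29ρ cos(φ)) · ρ^2 sin(φ) dρ dφ dθ.

Inner (ρ): 928sin(2φ).
Middle (φ): 0.
Outer (θ): 0.

Therefore the triple integral equals 0.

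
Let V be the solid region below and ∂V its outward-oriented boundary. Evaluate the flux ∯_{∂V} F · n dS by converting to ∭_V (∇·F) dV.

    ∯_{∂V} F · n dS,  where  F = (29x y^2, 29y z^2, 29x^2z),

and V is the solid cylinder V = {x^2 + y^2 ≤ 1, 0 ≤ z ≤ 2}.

By the divergence theorem,

    ∯_{∂V} F · n dS = ∭_V (∇ · F) dV.

Compute the divergence:
    ∇ · F = ∂F_x/∂x + ∂F_y/∂y + ∂F_z/∂z = 29y^2 + 29z^2 + 29x^2 = 29x^2 + 29y^2 + 29z^2.

In cylindrical coordinates, x = r cos(θ), y = r sin(θ), z = z, dV = r dr dθ dz, with 0 ≤ r ≤ 1, 0 ≤ θ ≤ 2π, 0 ≤ z ≤ 2.

The integrand, after substitution and multiplying by the volume element, becomes (29r^2 + 29z^2) · r, so

    ∭_V (∇·F) dV = ∫_0^{2π} ∫_0^{1} ∫_0^{2} (29r^2 + 29z^2) · r dz dr dθ.

Inner (z from 0 to 2): 58r (r^2 + 4/3).
Middle (r from 0 to 1): 319/6.
Outer (θ from 0 to 2π): 319π/3.

Therefore ∯_{∂V} F · n dS = 319π/3.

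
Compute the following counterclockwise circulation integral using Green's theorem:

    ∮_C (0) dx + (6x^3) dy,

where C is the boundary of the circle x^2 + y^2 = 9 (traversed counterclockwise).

Green's theorem converts the closed line integral into a double integral over the enclosed region D:

    ∮_C P dx + Q dy = ∬_D (∂Q/∂x - ∂P/∂y) dA.

Here P = 0, Q = 6x^3, so

    ∂Q/∂x = 18x^2,    ∂P/∂y = 0,
    ∂Q/∂x - ∂P/∂y = 18x^2.

D is the region x^2 + y^2 ≤ 9. Evaluating the double integral:

In polar coordinates (x = r cos θ, y = r sin θ, dA = r dr dθ) the integrand becomes 18r^2cos(θ)^2, so

    ∬_D (18x^2) dA = ∫_0^{2π} ∫_0^{3} (18r^2cos(θ)^2) · r dr dθ.

Inner (r from 0 to 3): 729cos(θ)^2/2.
Outer (θ from 0 to 2π): 729π/2.

Therefore ∮_C P dx + Q dy = 729π/2.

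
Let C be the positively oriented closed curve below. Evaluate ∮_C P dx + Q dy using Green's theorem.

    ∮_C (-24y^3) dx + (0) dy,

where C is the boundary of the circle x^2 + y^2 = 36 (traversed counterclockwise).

Green's theorem converts the closed line integral into a double integral over the enclosed region D:

    ∮_C P dx + Q dy = ∬_D (∂Q/∂x - ∂P/∂y) dA.

Here P = -24y^3, Q = 0, so

    ∂Q/∂x = 0,    ∂P/∂y = -72y^2,
    ∂Q/∂x - ∂P/∂y = 72y^2.

D is the region x^2 + y^2 ≤ 36. Evaluating the double integral:

In polar coordinates (x = r cos θ, y = r sin θ, dA = r dr dθ) the integrand becomes 72r^2sin(θ)^2, so

    ∬_D (72y^2) dA = ∫_0^{2π} ∫_0^{6} (72r^2sin(θ)^2) · r dr dθ.

Inner (r from 0 to 6): 23328sin(θ)^2.
Outer (θ from 0 to 2π): 23328π.

Therefore ∮_C P dx + Q dy = 23328π.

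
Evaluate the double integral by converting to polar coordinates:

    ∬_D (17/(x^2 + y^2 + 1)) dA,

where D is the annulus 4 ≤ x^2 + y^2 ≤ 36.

The region D is 2 ≤ r ≤ 6, 0 ≤ θ ≤ 2π in polar coordinates, where x = r cos(θ), y = r sin(θ), and dA = r dr dθ.

Under the substitution, the integrand becomes 17/(r^2 + 1), so

    ∬_D (17/(x^2 + y^2 + 1)) dA = ∫_{0}^{2π} ∫_{2}^{6} (17/(r^2 + 1)) · r dr dθ.

Inner integral (in r): ∫_{2}^{6} (17/(r^2 + 1)) · r dr = log(3512479453921sqrt(185)/1953125).

Outer integral (in θ): ∫_{0}^{2π} (log(3512479453921sqrt(185)/1953125)) dθ = log((3512479453921sqrt(185)/1953125)^(2π)).

Therefore ∬_D (17/(x^2 + y^2 + 1)) dA = log((3512479453921sqrt(185)/1953125)^(2π)).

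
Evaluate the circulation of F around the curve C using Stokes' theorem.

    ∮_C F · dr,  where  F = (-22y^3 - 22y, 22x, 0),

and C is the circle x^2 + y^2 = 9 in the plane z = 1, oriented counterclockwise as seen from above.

Let S be the flat disk x^2 + y^2 ≤ 9 in the plane z = 1, with upward unit normal n̂ = ẑ. By Stokes' theorem,

    ∮_C F · dr = ∬_S (∇ × F) · n̂ dS = ∬_D (curl F)_z dA,

where D is the disk x^2 + y^2 ≤ 9.

Compute the curl of F = (-22y^3 - 22y, 22x, 0):
    (∇ × F)_x = ∂F_z/∂y - ∂F_y/∂z = 0,
    (∇ × F)_y = ∂F_x/∂z - ∂F_z/∂x = 0,
    (∇ × F)_z = ∂F_y/∂x - ∂F_x/∂y = 66y^2 + 44.

On z = 1, (curl F)_z = 66y^2 + 44.

Convert to polar (x = r cos θ, y = r sin θ, dA = r dr dθ); the integrand becomes 66r^2sin(θ)^2 + 44, so

    ∬_D (curl F)_z dA = ∫_0^{2π} ∫_0^{3} (66r^2sin(θ)^2 + 44) · r dr dθ.

Inner (r from 0 to 3): 2673sin(θ)^2/2 + 198.
Outer (θ from 0 to 2π): 3465π/2.

Therefore ∮_C F · dr = 3465π/2.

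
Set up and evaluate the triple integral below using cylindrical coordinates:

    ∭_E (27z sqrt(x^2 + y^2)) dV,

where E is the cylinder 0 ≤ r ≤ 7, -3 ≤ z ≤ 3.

In cylindrical coordinates, x = r cos(θ), y = r sin(θ), z = z, and dV = r dr dθ dz.

The integrand becomes 27r z, so

    ∭_E (27z sqrt(x^2 + y^2)) dV = ∫_{0}^{2π} ∫_{0}^{7} ∫_{-3}^{3} (27r z) · r dz dr dθ.

Inner (z): 0.
Middle (r from 0 to 7): 0.
Outer (θ): 0.

Therefore the triple integral equals 0.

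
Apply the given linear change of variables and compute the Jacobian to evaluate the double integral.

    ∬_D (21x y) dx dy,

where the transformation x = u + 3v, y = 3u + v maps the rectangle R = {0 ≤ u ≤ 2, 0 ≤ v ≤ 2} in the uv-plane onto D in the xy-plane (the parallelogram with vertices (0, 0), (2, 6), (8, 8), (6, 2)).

Compute the Jacobian determinant of (x, y) with respect to (u, v):

    ∂(x,y)/∂(u,v) = | 1  3 | = (1)(1) - (3)(3) = -8.
                   | 3  1 |

Its absolute value is |J| = 8 (the area scaling factor).

Substituting x = u + 3v, y = 3u + v into the integrand,

    21x y → 63u^2 + 210u v + 63v^2,

so the integral becomes

    ∬_R (63u^2 + 210u v + 63v^2) · |J| du dv = ∫_0^2 ∫_0^2 (504u^2 + 1680u v + 504v^2) dv du.

Inner (v): 1008u^2 + 3360u + 1344.
Outer (u): 12096.

Therefore ∬_D (21x y) dx dy = 12096.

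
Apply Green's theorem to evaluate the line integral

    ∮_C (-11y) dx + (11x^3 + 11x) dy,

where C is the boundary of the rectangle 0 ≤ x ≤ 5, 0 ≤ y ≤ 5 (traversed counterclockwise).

Green's theorem converts the closed line integral into a double integral over the enclosed region D:

    ∮_C P dx + Q dy = ∬_D (∂Q/∂x - ∂P/∂y) dA.

Here P = -11y, Q = 11x^3 + 11x, so

    ∂Q/∂x = 33x^2 + 11,    ∂P/∂y = -11,
    ∂Q/∂x - ∂P/∂y = 33x^2 + 22.

D is the region 0 ≤ x ≤ 5, 0 ≤ y ≤ 5. Evaluating the double integral:

    ∬_D (33x^2 + 22) dA = ∫_0^{5} ∫_0^{5} (33x^2 + 22) dy dx.

Inner (y from 0 to 5): 165x^2 + 110.
Outer (x from 0 to 5): 7425.

Therefore ∮_C P dx + Q dy = 7425.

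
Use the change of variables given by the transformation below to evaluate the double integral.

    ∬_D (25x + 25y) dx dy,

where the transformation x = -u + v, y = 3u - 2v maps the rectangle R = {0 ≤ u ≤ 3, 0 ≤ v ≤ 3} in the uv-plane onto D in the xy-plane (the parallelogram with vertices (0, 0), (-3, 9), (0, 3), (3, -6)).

Compute the Jacobian determinant of (x, y) with respect to (u, v):

    ∂(x,y)/∂(u,v) = | -1  1 | = (-1)(-2) - (1)(3) = -1.
                   | 3  -2 |

Its absolute value is |J| = 1 (the area scaling factor).

Substituting x = -u + v, y = 3u - 2v into the integrand,

    25x + 25y → 50u - 25v,

so the integral becomes

    ∬_R (50u - 25v) · |J| du dv = ∫_0^3 ∫_0^3 (50u - 25v) dv du.

Inner (v): 150u - 225/2.
Outer (u): 675/2.

Therefore ∬_D (25x + 25y) dx dy = 675/2.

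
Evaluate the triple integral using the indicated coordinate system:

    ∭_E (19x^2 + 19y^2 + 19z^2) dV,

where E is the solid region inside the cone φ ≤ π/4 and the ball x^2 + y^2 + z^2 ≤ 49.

In spherical coordinates, x = ρ sin(φ) cos(θ), y = ρ sin(φ) sin(θ), z = ρ cos(φ), and dV = ρ^2 sin(φ) dρ dφ dθ.

The integrand becomes 19ρ^2, so

    ∭_E (19x^2 + 19y^2 + 19z^2) dV = ∫_{0}^{2π} ∫_{0}^{π/4} ∫_{0}^{7} (19ρ^2) · ρ^2 sin(φ) dρ dφ dθ.

Inner (ρ): 319333sin(φ)/5.
Middle (φ): 319333/5 - 319333sqrt(2)/10.
Outer (θ): 319333π (2 - sqrt(2))/5.

Therefore the triple integral equals 319333π (2 - sqrt(2))/5.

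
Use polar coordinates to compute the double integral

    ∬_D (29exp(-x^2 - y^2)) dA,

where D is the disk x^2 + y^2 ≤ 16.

The region D is 0 ≤ r ≤ 4, 0 ≤ θ ≤ 2π in polar coordinates, where x = r cos(θ), y = r sin(θ), and dA = r dr dθ.

Under the substitution, the integrand becomes 29exp(-r^2), so

    ∬_D (29exp(-x^2 - y^2)) dA = ∫_{0}^{2π} ∫_{0}^{4} (29exp(-r^2)) · r dr dθ.

Inner integral (in r): ∫_{0}^{4} (29exp(-r^2)) · r dr = 29/2 - 29exp(-16)/2.

Outer integral (in θ): ∫_{0}^{2π} (29/2 - 29exp(-16)/2) dθ = -29π exp(-16) + 29π.

Therefore ∬_D (29exp(-x^2 - y^2)) dA = -29π exp(-16) + 29π.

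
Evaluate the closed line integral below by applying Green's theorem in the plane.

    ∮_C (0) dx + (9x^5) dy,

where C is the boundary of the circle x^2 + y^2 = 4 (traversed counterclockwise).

Green's theorem converts the closed line integral into a double integral over the enclosed region D:

    ∮_C P dx + Q dy = ∬_D (∂Q/∂x - ∂P/∂y) dA.

Here P = 0, Q = 9x^5, so

    ∂Q/∂x = 45x^4,    ∂P/∂y = 0,
    ∂Q/∂x - ∂P/∂y = 45x^4.

D is the region x^2 + y^2 ≤ 4. Evaluating the double integral:

In polar coordinates (x = r cos θ, y = r sin θ, dA = r dr dθ) the integrand becomes 45r^4cos(θ)^4, so

    ∬_D (45x^4) dA = ∫_0^{2π} ∫_0^{2} (45r^4cos(θ)^4) · r dr dθ.

Inner (r from 0 to 2): 480cos(θ)^4.
Outer (θ from 0 to 2π): 360π.

Therefore ∮_C P dx + Q dy = 360π.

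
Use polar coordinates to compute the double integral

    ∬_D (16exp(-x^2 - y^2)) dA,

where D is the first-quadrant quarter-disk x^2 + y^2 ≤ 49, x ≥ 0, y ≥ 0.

The region D is 0 ≤ r ≤ 7, 0 ≤ θ ≤ π/2 in polar coordinates, where x = r cos(θ), y = r sin(θ), and dA = r dr dθ.

Under the substitution, the integrand becomes 16exp(-r^2), so

    ∬_D (16exp(-x^2 - y^2)) dA = ∫_{0}^{π/2} ∫_{0}^{7} (16exp(-r^2)) · r dr dθ.

Inner integral (in r): ∫_{0}^{7} (16exp(-r^2)) · r dr = 8 - 8exp(-49).

Outer integral (in θ): ∫_{0}^{π/2} (8 - 8exp(-49)) dθ = -4π exp(-49) + 4π.

Therefore ∬_D (16exp(-x^2 - y^2)) dA = -4π exp(-49) + 4π.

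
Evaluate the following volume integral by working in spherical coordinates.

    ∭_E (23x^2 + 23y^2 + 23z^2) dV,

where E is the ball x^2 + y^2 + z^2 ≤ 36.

In spherical coordinates, x = ρ sin(φ) cos(θ), y = ρ sin(φ) sin(θ), z = ρ cos(φ), and dV = ρ^2 sin(φ) dρ dφ dθ.

The integrand becomes 23ρ^2, so

    ∭_E (23x^2 + 23y^2 + 23z^2) dV = ∫_{0}^{2π} ∫_{0}^{π} ∫_{0}^{6} (23ρ^2) · ρ^2 sin(φ) dρ dφ dθ.

Inner (ρ): 178848sin(φ)/5.
Middle (φ): 357696/5.
Outer (θ): 715392π/5.

Therefore the triple integral equals 715392π/5.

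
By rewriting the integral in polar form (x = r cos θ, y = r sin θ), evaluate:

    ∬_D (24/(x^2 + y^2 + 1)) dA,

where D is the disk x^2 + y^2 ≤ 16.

The region D is 0 ≤ r ≤ 4, 0 ≤ θ ≤ 2π in polar coordinates, where x = r cos(θ), y = r sin(θ), and dA = r dr dθ.

Under the substitution, the integrand becomes 24/(r^2 + 1), so

    ∬_D (24/(x^2 + y^2 + 1)) dA = ∫_{0}^{2π} ∫_{0}^{4} (24/(r^2 + 1)) · r dr dθ.

Inner integral (in r): ∫_{0}^{4} (24/(r^2 + 1)) · r dr = log(582622237229761).

Outer integral (in θ): ∫_{0}^{2π} (log(582622237229761)) dθ = 24π log(17).

Therefore ∬_D (24/(x^2 + y^2 + 1)) dA = 24π log(17).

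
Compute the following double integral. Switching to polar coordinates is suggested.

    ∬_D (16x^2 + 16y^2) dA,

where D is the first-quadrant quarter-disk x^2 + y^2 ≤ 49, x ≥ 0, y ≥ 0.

The region D is 0 ≤ r ≤ 7, 0 ≤ θ ≤ π/2 in polar coordinates, where x = r cos(θ), y = r sin(θ), and dA = r dr dθ.

Under the substitution, the integrand becomes 16r^2, so

    ∬_D (16x^2 + 16y^2) dA = ∫_{0}^{π/2} ∫_{0}^{7} (16r^2) · r dr dθ.

Inner integral (in r): ∫_{0}^{7} (16r^2) · r dr = 9604.

Outer integral (in θ): ∫_{0}^{π/2} (9604) dθ = 4802π.

Therefore ∬_D (16x^2 + 16y^2) dA = 4802π.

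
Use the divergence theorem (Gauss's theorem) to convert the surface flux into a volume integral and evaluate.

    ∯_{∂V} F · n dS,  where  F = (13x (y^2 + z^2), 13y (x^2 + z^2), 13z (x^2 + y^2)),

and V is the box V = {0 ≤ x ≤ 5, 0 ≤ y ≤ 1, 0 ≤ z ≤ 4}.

By the divergence theorem,

    ∯_{∂V} F · n dS = ∭_V (∇ · F) dV.

Compute the divergence:
    ∇ · F = ∂F_x/∂x + ∂F_y/∂y + ∂F_z/∂z = 13y^2 + 13z^2 + 13x^2 + 13z^2 + 13x^2 + 13y^2 = 26x^2 + 26y^2 + 26z^2.

V is a rectangular box, so dV = dx dy dz with 0 ≤ x ≤ 5, 0 ≤ y ≤ 1, 0 ≤ z ≤ 4.

Integrate (26x^2 + 26y^2 + 26z^2) over V as an iterated integral:

    ∭_V (∇·F) dV = ∫_0^{5} ∫_0^{1} ∫_0^{4} (26x^2 + 26y^2 + 26z^2) dz dy dx.

Inner (z from 0 to 4): 104x^2 + 104y^2 + 1664/3.
Middle (y from 0 to 1): 104x^2 + 1768/3.
Outer (x from 0 to 5): 7280.

Therefore ∯_{∂V} F · n dS = 7280.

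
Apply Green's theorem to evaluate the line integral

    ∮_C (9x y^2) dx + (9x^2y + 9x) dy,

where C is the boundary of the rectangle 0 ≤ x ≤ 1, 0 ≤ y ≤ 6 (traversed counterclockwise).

Green's theorem converts the closed line integral into a double integral over the enclosed region D:

    ∮_C P dx + Q dy = ∬_D (∂Q/∂x - ∂P/∂y) dA.

Here P = 9x y^2, Q = 9x^2y + 9x, so

    ∂Q/∂x = 18x y + 9,    ∂P/∂y = 18x y,
    ∂Q/∂x - ∂P/∂y = 9.

D is the region 0 ≤ x ≤ 1, 0 ≤ y ≤ 6. Evaluating the double integral:

    ∬_D (9) dA = ∫_0^{1} ∫_0^{6} (9) dy dx.

Inner (y from 0 to 6): 54.
Outer (x from 0 to 1): 54.

Therefore ∮_C P dx + Q dy = 54.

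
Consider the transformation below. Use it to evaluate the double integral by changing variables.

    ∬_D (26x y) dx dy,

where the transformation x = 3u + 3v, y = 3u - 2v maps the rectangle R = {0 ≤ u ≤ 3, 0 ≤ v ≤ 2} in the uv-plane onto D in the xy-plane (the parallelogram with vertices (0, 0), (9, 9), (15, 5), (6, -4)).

Compute the Jacobian determinant of (x, y) with respect to (u, v):

    ∂(x,y)/∂(u,v) = | 3  3 | = (3)(-2) - (3)(3) = -15.
                   | 3  -2 |

Its absolute value is |J| = 15 (the area scaling factor).

Substituting x = 3u + 3v, y = 3u - 2v into the integrand,

    26x y → 234u^2 + 78u v - 156v^2,

so the integral becomes

    ∬_R (234u^2 + 78u v - 156v^2) · |J| du dv = ∫_0^3 ∫_0^2 (3510u^2 + 1170u v - 2340v^2) dv du.

Inner (v): 7020u^2 + 2340u - 6240.
Outer (u): 54990.

Therefore ∬_D (26x y) dx dy = 54990.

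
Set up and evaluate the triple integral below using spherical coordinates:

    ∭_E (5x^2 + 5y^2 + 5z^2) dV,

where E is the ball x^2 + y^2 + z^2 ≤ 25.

In spherical coordinates, x = ρ sin(φ) cos(θ), y = ρ sin(φ) sin(θ), z = ρ cos(φ), and dV = ρ^2 sin(φ) dρ dφ dθ.

The integrand becomes 5ρ^2, so

    ∭_E (5x^2 + 5y^2 + 5z^2) dV = ∫_{0}^{2π} ∫_{0}^{π} ∫_{0}^{5} (5ρ^2) · ρ^2 sin(φ) dρ dφ dθ.

Inner (ρ): 3125sin(φ).
Middle (φ): 6250.
Outer (θ): 12500π.

Therefore the triple integral equals 12500π.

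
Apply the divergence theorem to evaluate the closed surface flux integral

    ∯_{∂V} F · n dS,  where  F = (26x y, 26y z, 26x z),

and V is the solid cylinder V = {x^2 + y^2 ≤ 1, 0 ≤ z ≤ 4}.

By the divergence theorem,

    ∯_{∂V} F · n dS = ∭_V (∇ · F) dV.

Compute the divergence:
    ∇ · F = ∂F_x/∂x + ∂F_y/∂y + ∂F_z/∂z = 26y + 26z + 26x = 26x + 26y + 26z.

In cylindrical coordinates, x = r cos(θ), y = r sin(θ), z = z, dV = r dr dθ dz, with 0 ≤ r ≤ 1, 0 ≤ θ ≤ 2π, 0 ≤ z ≤ 4.

The integrand, after substitution and multiplying by the volume element, becomes (26sqrt(2)r sin(θ + π/4) + 26z) · r, so

    ∭_V (∇·F) dV = ∫_0^{2π} ∫_0^{1} ∫_0^{4} (26sqrt(2)r sin(θ + π/4) + 26z) · r dz dr dθ.

Inner (z from 0 to 4): 104r (sqrt(2)r sin(θ + π/4) + 2).
Middle (r from 0 to 1): 104sqrt(2)sin(θ + π/4)/3 + 104.
Outer (θ from 0 to 2π): 208π.

Therefore ∯_{∂V} F · n dS = 208π.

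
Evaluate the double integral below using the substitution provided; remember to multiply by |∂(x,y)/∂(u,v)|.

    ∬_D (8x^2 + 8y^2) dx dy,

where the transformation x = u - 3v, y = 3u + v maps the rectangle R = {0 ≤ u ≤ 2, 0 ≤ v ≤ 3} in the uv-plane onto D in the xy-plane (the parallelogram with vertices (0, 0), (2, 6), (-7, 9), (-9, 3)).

Compute the Jacobian determinant of (x, y) with respect to (u, v):

    ∂(x,y)/∂(u,v) = | 1  -3 | = (1)(1) - (-3)(3) = 10.
                   | 3  1 |

Its absolute value is |J| = 10 (the area scaling factor).

Substituting x = u - 3v, y = 3u + v into the integrand,

    8x^2 + 8y^2 → 80u^2 + 80v^2,

so the integral becomes

    ∬_R (80u^2 + 80v^2) · |J| du dv = ∫_0^2 ∫_0^3 (800u^2 + 800v^2) dv du.

Inner (v): 2400u^2 + 7200.
Outer (u): 20800.

Therefore ∬_D (8x^2 + 8y^2) dx dy = 20800.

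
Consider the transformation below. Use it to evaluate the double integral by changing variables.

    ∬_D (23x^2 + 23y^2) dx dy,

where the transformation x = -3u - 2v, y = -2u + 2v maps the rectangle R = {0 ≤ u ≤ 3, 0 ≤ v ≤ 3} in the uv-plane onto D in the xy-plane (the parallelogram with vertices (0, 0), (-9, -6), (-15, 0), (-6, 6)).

Compute the Jacobian determinant of (x, y) with respect to (u, v):

    ∂(x,y)/∂(u,v) = | -3  -2 | = (-3)(2) - (-2)(-2) = -10.
                   | -2  2 |

Its absolute value is |J| = 10 (the area scaling factor).

Substituting x = -3u - 2v, y = -2u + 2v into the integrand,

    23x^2 + 23y^2 → 299u^2 + 92u v + 184v^2,

so the integral becomes

    ∬_R (299u^2 + 92u v + 184v^2) · |J| du dv = ∫_0^3 ∫_0^3 (2990u^2 + 920u v + 1840v^2) dv du.

Inner (v): 8970u^2 + 4140u + 16560.
Outer (u): 149040.

Therefore ∬_D (23x^2 + 23y^2) dx dy = 149040.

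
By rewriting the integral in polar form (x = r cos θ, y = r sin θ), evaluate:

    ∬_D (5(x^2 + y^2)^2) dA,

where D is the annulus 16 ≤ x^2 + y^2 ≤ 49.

The region D is 4 ≤ r ≤ 7, 0 ≤ θ ≤ 2π in polar coordinates, where x = r cos(θ), y = r sin(θ), and dA = r dr dθ.

Under the substitution, the integrand becomes 5r^4, so

    ∬_D (5(x^2 + y^2)^2) dA = ∫_{0}^{2π} ∫_{4}^{7} (5r^4) · r dr dθ.

Inner integral (in r): ∫_{4}^{7} (5r^4) · r dr = 189255/2.

Outer integral (in θ): ∫_{0}^{2π} (189255/2) dθ = 189255π.

Therefore ∬_D (5(x^2 + y^2)^2) dA = 189255π.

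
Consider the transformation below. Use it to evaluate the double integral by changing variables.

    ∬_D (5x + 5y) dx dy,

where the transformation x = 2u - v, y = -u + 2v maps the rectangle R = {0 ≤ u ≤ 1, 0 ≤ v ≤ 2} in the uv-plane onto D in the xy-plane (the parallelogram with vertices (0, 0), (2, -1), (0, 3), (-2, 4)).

Compute the Jacobian determinant of (x, y) with respect to (u, v):

    ∂(x,y)/∂(u,v) = | 2  -1 | = (2)(2) - (-1)(-1) = 3.
                   | -1  2 |

Its absolute value is |J| = 3 (the area scaling factor).

Substituting x = 2u - v, y = -u + 2v into the integrand,

    5x + 5y → 5u + 5v,

so the integral becomes

    ∬_R (5u + 5v) · |J| du dv = ∫_0^1 ∫_0^2 (15u + 15v) dv du.

Inner (v): 30u + 30.
Outer (u): 45.

Therefore ∬_D (5x + 5y) dx dy = 45.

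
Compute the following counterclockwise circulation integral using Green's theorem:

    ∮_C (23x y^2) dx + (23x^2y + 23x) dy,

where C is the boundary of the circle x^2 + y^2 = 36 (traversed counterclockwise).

Green's theorem converts the closed line integral into a double integral over the enclosed region D:

    ∮_C P dx + Q dy = ∬_D (∂Q/∂x - ∂P/∂y) dA.

Here P = 23x y^2, Q = 23x^2y + 23x, so

    ∂Q/∂x = 46x y + 23,    ∂P/∂y = 46x y,
    ∂Q/∂x - ∂P/∂y = 23.

D is the region x^2 + y^2 ≤ 36. Evaluating the double integral:

In polar coordinates (x = r cos θ, y = r sin θ, dA = r dr dθ) the integrand becomes 23, so

    ∬_D (23) dA = ∫_0^{2π} ∫_0^{6} (23) · r dr dθ.

Inner (r from 0 to 6): 414.
Outer (θ from 0 to 2π): 828π.

Therefore ∮_C P dx + Q dy = 828π.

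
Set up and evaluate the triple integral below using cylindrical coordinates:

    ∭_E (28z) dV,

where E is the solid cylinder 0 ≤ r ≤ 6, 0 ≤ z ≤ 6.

In cylindrical coordinates, x = r cos(θ), y = r sin(θ), z = z, and dV = r dr dθ dz.

The integrand becomes 28z, so

    ∭_E (28z) dV = ∫_{0}^{2π} ∫_{0}^{6} ∫_{0}^{6} (28z) · r dz dr dθ.

Inner (z): 504r.
Middle (r from 0 to 6): 9072.
Outer (θ): 18144π.

Therefore the triple integral equals 18144π.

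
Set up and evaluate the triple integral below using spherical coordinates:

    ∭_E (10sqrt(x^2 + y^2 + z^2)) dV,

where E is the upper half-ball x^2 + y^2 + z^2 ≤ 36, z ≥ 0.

In spherical coordinates, x = ρ sin(φ) cos(θ), y = ρ sin(φ) sin(θ), z = ρ cos(φ), and dV = ρ^2 sin(φ) dρ dφ dθ.

The integrand becomes 10ρ, so

    ∭_E (10sqrt(x^2 + y^2 + z^2)) dV = ∫_{0}^{2π} ∫_{0}^{π/2} ∫_{0}^{6} (10ρ) · ρ^2 sin(φ) dρ dφ dθ.

Inner (ρ): 3240sin(φ).
Middle (φ): 3240.
Outer (θ): 6480π.

Therefore the triple integral equals 6480π.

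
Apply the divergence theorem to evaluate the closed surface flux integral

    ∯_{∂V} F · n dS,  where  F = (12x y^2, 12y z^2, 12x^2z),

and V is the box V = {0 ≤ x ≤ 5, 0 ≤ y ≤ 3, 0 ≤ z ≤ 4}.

By the divergence theorem,

    ∯_{∂V} F · n dS = ∭_V (∇ · F) dV.

Compute the divergence:
    ∇ · F = ∂F_x/∂x + ∂F_y/∂y + ∂F_z/∂z = 12y^2 + 12z^2 + 12x^2 = 12x^2 + 12y^2 + 12z^2.

V is a rectangular box, so dV = dx dy dz with 0 ≤ x ≤ 5, 0 ≤ y ≤ 3, 0 ≤ z ≤ 4.

Integrate (12x^2 + 12y^2 + 12z^2) over V as an iterated integral:

    ∭_V (∇·F) dV = ∫_0^{5} ∫_0^{3} ∫_0^{4} (12x^2 + 12y^2 + 12z^2) dz dy dx.

Inner (z from 0 to 4): 48x^2 + 48y^2 + 256.
Middle (y from 0 to 3): 144x^2 + 1200.
Outer (x from 0 to 5): 12000.

Therefore ∯_{∂V} F · n dS = 12000.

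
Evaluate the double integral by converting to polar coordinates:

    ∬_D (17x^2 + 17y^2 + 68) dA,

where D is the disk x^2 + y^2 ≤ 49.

The region D is 0 ≤ r ≤ 7, 0 ≤ θ ≤ 2π in polar coordinates, where x = r cos(θ), y = r sin(θ), and dA = r dr dθ.

Under the substitution, the integrand becomes 17r^2 + 68, so

    ∬_D (17x^2 + 17y^2 + 68) dA = ∫_{0}^{2π} ∫_{0}^{7} (17r^2 + 68) · r dr dθ.

Inner integral (in r): ∫_{0}^{7} (17r^2 + 68) · r dr = 47481/4.

Outer integral (in θ): ∫_{0}^{2π} (47481/4) dθ = 47481π/2.

Therefore ∬_D (17x^2 + 17y^2 + 68) dA = 47481π/2.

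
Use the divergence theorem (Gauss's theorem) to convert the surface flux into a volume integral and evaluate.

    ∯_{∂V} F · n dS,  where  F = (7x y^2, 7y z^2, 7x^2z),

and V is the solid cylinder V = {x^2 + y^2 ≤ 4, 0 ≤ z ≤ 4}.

By the divergence theorem,

    ∯_{∂V} F · n dS = ∭_V (∇ · F) dV.

Compute the divergence:
    ∇ · F = ∂F_x/∂x + ∂F_y/∂y + ∂F_z/∂z = 7y^2 + 7z^2 + 7x^2 = 7x^2 + 7y^2 + 7z^2.

In cylindrical coordinates, x = r cos(θ), y = r sin(θ), z = z, dV = r dr dθ dz, with 0 ≤ r ≤ 2, 0 ≤ θ ≤ 2π, 0 ≤ z ≤ 4.

The integrand, after substitution and multiplying by the volume element, becomes (7r^2 + 7z^2) · r, so

    ∭_V (∇·F) dV = ∫_0^{2π} ∫_0^{2} ∫_0^{4} (7r^2 + 7z^2) · r dz dr dθ.

Inner (z from 0 to 4): 28r (r^2 + 16/3).
Middle (r from 0 to 2): 1232/3.
Outer (θ from 0 to 2π): 2464π/3.

Therefore ∯_{∂V} F · n dS = 2464π/3.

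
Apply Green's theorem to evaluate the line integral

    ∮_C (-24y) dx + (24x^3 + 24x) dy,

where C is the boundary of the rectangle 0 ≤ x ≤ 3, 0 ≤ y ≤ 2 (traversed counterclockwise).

Green's theorem converts the closed line integral into a double integral over the enclosed region D:

    ∮_C P dx + Q dy = ∬_D (∂Q/∂x - ∂P/∂y) dA.

Here P = -24y, Q = 24x^3 + 24x, so

    ∂Q/∂x = 72x^2 + 24,    ∂P/∂y = -24,
    ∂Q/∂x - ∂P/∂y = 72x^2 + 48.

D is the region 0 ≤ x ≤ 3, 0 ≤ y ≤ 2. Evaluating the double integral:

    ∬_D (72x^2 + 48) dA = ∫_0^{3} ∫_0^{2} (72x^2 + 48) dy dx.

Inner (y from 0 to 2): 144x^2 + 96.
Outer (x from 0 to 3): 1584.

Therefore ∮_C P dx + Q dy = 1584.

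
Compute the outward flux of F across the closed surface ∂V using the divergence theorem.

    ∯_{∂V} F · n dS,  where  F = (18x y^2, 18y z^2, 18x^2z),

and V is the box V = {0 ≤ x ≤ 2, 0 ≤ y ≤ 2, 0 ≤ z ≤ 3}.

By the divergence theorem,

    ∯_{∂V} F · n dS = ∭_V (∇ · F) dV.

Compute the divergence:
    ∇ · F = ∂F_x/∂x + ∂F_y/∂y + ∂F_z/∂z = 18y^2 + 18z^2 + 18x^2 = 18x^2 + 18y^2 + 18z^2.

V is a rectangular box, so dV = dx dy dz with 0 ≤ x ≤ 2, 0 ≤ y ≤ 2, 0 ≤ z ≤ 3.

Integrate (18x^2 + 18y^2 + 18z^2) over V as an iterated integral:

    ∭_V (∇·F) dV = ∫_0^{2} ∫_0^{2} ∫_0^{3} (18x^2 + 18y^2 + 18z^2) dz dy dx.

Inner (z from 0 to 3): 54x^2 + 54y^2 + 162.
Middle (y from 0 to 2): 108x^2 + 468.
Outer (x from 0 to 2): 1224.

Therefore ∯_{∂V} F · n dS = 1224.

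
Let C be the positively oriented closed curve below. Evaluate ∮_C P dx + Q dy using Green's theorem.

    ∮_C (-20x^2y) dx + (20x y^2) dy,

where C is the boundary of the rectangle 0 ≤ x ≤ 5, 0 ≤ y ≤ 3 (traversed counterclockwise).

Green's theorem converts the closed line integral into a double integral over the enclosed region D:

    ∮_C P dx + Q dy = ∬_D (∂Q/∂x - ∂P/∂y) dA.

Here P = -20x^2y, Q = 20x y^2, so

    ∂Q/∂x = 20y^2,    ∂P/∂y = -20x^2,
    ∂Q/∂x - ∂P/∂y = 20x^2 + 20y^2.

D is the region 0 ≤ x ≤ 5, 0 ≤ y ≤ 3. Evaluating the double integral:

    ∬_D (20x^2 + 20y^2) dA = ∫_0^{5} ∫_0^{3} (20x^2 + 20y^2) dy dx.

Inner (y from 0 to 3): 60x^2 + 180.
Outer (x from 0 to 5): 3400.

Therefore ∮_C P dx + Q dy = 3400.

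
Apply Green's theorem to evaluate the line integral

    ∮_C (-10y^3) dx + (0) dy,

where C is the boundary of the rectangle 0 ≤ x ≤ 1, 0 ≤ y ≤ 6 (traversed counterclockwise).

Green's theorem converts the closed line integral into a double integral over the enclosed region D:

    ∮_C P dx + Q dy = ∬_D (∂Q/∂x - ∂P/∂y) dA.

Here P = -10y^3, Q = 0, so

    ∂Q/∂x = 0,    ∂P/∂y = -30y^2,
    ∂Q/∂x - ∂P/∂y = 30y^2.

D is the region 0 ≤ x ≤ 1, 0 ≤ y ≤ 6. Evaluating the double integral:

    ∬_D (30y^2) dA = ∫_0^{1} ∫_0^{6} (30y^2) dy dx.

Inner (y from 0 to 6): 2160.
Outer (x from 0 to 1): 2160.

Therefore ∮_C P dx + Q dy = 2160.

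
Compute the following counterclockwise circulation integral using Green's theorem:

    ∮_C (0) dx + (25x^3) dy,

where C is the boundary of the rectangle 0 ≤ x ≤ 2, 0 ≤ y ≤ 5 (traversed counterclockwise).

Green's theorem converts the closed line integral into a double integral over the enclosed region D:

    ∮_C P dx + Q dy = ∬_D (∂Q/∂x - ∂P/∂y) dA.

Here P = 0, Q = 25x^3, so

    ∂Q/∂x = 75x^2,    ∂P/∂y = 0,
    ∂Q/∂x - ∂P/∂y = 75x^2.

D is the region 0 ≤ x ≤ 2, 0 ≤ y ≤ 5. Evaluating the double integral:

    ∬_D (75x^2) dA = ∫_0^{2} ∫_0^{5} (75x^2) dy dx.

Inner (y from 0 to 5): 375x^2.
Outer (x from 0 to 2): 1000.

Therefore ∮_C P dx + Q dy = 1000.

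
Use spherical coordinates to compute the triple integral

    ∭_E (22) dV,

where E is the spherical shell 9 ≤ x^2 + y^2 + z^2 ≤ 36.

In spherical coordinates, x = ρ sin(φ) cos(θ), y = ρ sin(φ) sin(θ), z = ρ cos(φ), and dV = ρ^2 sin(φ) dρ dφ dθ.

The integrand becomes 22, so

    ∭_E (22) dV = ∫_{0}^{2π} ∫_{0}^{π} ∫_{3}^{6} (22) · ρ^2 sin(φ) dρ dφ dθ.

Inner (ρ): 1386sin(φ).
Middle (φ): 2772.
Outer (θ): 5544π.

Therefore the triple integral equals 5544π.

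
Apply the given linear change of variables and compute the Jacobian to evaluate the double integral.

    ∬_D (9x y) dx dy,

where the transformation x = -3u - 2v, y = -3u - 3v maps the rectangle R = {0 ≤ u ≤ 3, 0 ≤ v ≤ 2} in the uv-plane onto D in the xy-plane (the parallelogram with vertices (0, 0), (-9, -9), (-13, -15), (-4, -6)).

Compute the Jacobian determinant of (x, y) with respect to (u, v):

    ∂(x,y)/∂(u,v) = | -3  -2 | = (-3)(-3) - (-2)(-3) = 3.
                   | -3  -3 |

Its absolute value is |J| = 3 (the area scaling factor).

Substituting x = -3u - 2v, y = -3u - 3v into the integrand,

    9x y → 81u^2 + 135u v + 54v^2,

so the integral becomes

    ∬_R (81u^2 + 135u v + 54v^2) · |J| du dv = ∫_0^3 ∫_0^2 (243u^2 + 405u v + 162v^2) dv du.

Inner (v): 486u^2 + 810u + 432.
Outer (u): 9315.

Therefore ∬_D (9x y) dx dy = 9315.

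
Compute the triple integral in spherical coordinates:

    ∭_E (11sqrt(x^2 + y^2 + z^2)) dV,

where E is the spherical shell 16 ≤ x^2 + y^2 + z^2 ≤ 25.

In spherical coordinates, x = ρ sin(φ) cos(θ), y = ρ sin(φ) sin(θ), z = ρ cos(φ), and dV = ρ^2 sin(φ) dρ dφ dθ.

The integrand becomes 11ρ, so

    ∭_E (11sqrt(x^2 + y^2 + z^2)) dV = ∫_{0}^{2π} ∫_{0}^{π} ∫_{4}^{5} (11ρ) · ρ^2 sin(φ) dρ dφ dθ.

Inner (ρ): 4059sin(φ)/4.
Middle (φ): 4059/2.
Outer (θ): 4059π.

Therefore the triple integral equals 4059π.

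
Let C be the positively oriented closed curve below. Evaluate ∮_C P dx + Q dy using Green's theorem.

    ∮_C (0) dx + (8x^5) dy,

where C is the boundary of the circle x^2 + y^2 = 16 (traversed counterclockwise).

Green's theorem converts the closed line integral into a double integral over the enclosed region D:

    ∮_C P dx + Q dy = ∬_D (∂Q/∂x - ∂P/∂y) dA.

Here P = 0, Q = 8x^5, so

    ∂Q/∂x = 40x^4,    ∂P/∂y = 0,
    ∂Q/∂x - ∂P/∂y = 40x^4.

D is the region x^2 + y^2 ≤ 16. Evaluating the double integral:

In polar coordinates (x = r cos θ, y = r sin θ, dA = r dr dθ) the integrand becomes 40r^4cos(θ)^4, so

    ∬_D (40x^4) dA = ∫_0^{2π} ∫_0^{4} (40r^4cos(θ)^4) · r dr dθ.

Inner (r from 0 to 4): 81920cos(θ)^4/3.
Outer (θ from 0 to 2π): 20480π.

Therefore ∮_C P dx + Q dy = 20480π.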